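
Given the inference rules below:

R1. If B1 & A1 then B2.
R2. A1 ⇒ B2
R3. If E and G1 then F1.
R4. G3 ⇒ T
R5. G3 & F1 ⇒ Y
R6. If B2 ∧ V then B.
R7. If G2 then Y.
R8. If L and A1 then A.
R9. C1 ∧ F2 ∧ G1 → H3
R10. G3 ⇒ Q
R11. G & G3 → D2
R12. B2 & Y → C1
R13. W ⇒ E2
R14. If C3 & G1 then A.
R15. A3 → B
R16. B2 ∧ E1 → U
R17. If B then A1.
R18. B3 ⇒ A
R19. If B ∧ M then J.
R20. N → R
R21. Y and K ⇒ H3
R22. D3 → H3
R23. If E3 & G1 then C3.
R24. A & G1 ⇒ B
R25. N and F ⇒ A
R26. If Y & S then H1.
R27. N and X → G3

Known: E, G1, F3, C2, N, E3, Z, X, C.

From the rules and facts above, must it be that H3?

No

Forward chaining from the given facts derives: F1, R, C3, G3, T, Y, Q, A, B, A1, B2, C1.
Rules concluding H3: R9 needs F2; R21 needs K; R22 needs D3 — none of these are established.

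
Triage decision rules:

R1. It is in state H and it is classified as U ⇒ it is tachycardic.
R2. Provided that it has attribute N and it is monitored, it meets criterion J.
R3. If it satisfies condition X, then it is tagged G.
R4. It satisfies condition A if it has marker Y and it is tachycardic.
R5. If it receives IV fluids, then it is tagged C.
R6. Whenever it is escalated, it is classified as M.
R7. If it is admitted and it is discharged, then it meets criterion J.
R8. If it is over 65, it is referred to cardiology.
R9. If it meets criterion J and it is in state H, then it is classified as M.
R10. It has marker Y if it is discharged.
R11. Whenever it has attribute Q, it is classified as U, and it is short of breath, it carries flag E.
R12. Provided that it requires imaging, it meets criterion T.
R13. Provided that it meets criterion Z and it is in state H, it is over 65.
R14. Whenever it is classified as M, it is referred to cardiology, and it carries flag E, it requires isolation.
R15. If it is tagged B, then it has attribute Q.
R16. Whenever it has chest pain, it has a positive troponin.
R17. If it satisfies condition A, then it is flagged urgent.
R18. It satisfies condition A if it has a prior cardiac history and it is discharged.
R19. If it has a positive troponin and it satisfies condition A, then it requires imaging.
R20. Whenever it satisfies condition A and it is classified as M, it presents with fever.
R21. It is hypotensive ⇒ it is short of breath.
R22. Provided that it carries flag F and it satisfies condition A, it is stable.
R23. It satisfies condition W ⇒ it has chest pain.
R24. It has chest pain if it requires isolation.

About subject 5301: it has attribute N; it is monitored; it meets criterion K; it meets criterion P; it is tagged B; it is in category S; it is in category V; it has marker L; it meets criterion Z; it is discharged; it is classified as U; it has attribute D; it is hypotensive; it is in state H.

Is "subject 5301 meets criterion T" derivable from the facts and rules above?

Yes

By R1 (it is in state H, it is classified as U): it is tachycardic.
By R2 (it has attribute N, it is monitored): it meets criterion J.
By R9 (it meets criterion J, it is in state H): it is classified as M.
By R10 (it is discharged): it has marker Y.
By R13 (it meets criterion Z, it is in state H): it is over 65.
By R15 (it is tagged B): it has attribute Q.
By R21 (it is hypotensive): it is short of breath.
By R4 (it has marker Y, it is tachycardic): it satisfies condition A.
By R8 (it is over 65): it is referred to cardiology.
By R11 (it has attribute Q, it is classified as U, it is short of breath): it carries flag E.
By R14 (it is classified as M, it is referred to cardiology, it carries flag E): it requires isolation.
By R24 (it requires isolation): it has chest pain.
By R16 (it has chest pain): it has a positive troponin.
By R19 (it has a positive troponin, it satisfies condition A): it requires imaging.
By R12 (it requires imaging): it meets criterion T.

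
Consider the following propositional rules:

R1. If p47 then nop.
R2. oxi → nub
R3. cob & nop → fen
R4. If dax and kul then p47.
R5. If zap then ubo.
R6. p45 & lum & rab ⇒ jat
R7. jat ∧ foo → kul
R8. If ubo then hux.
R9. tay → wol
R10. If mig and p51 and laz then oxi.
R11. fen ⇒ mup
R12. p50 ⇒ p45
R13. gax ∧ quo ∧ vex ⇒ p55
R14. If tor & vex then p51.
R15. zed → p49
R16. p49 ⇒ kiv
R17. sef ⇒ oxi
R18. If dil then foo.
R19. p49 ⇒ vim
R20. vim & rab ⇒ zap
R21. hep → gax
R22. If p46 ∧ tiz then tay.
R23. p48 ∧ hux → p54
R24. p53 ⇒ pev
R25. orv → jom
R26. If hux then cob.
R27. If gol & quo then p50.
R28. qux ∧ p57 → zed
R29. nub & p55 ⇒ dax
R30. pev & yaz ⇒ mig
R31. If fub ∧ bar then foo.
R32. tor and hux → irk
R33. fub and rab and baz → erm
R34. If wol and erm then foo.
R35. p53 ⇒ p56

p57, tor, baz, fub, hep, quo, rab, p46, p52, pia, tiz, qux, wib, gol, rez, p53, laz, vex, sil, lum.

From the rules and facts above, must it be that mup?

Forward chaining from the given facts derives: p51, gax, tay, pev, p50, zed, erm, p56, wol, p45, p55, p49, kiv, vim, zap, foo, ubo, jat, kul, hux, cob, irk.
The only rule concluding mup is R11, which needs fen; that is never established.

No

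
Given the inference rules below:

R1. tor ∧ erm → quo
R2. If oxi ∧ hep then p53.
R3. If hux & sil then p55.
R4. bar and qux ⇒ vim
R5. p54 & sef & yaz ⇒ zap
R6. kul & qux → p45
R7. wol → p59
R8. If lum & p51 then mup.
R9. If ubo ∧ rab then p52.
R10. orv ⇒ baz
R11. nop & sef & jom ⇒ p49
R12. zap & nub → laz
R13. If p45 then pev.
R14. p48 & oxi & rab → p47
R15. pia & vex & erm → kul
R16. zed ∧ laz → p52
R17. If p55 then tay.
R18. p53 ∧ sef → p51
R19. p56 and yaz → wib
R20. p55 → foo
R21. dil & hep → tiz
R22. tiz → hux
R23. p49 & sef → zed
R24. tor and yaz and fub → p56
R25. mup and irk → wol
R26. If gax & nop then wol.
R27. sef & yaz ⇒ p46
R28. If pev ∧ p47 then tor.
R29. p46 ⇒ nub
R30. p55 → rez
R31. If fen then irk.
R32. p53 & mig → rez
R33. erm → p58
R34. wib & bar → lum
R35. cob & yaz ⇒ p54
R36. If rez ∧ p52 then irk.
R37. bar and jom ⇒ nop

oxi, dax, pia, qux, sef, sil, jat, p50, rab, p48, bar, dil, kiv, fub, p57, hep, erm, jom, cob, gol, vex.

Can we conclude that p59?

Forward chaining from the given facts derives: p53, vim, p47, kul, p51, tiz, hux, p58, nop, p55, p45, p49, pev, tay, foo, zed, tor, rez, quo.
The only rule concluding p59 is R7, which needs wol; that is never established.

No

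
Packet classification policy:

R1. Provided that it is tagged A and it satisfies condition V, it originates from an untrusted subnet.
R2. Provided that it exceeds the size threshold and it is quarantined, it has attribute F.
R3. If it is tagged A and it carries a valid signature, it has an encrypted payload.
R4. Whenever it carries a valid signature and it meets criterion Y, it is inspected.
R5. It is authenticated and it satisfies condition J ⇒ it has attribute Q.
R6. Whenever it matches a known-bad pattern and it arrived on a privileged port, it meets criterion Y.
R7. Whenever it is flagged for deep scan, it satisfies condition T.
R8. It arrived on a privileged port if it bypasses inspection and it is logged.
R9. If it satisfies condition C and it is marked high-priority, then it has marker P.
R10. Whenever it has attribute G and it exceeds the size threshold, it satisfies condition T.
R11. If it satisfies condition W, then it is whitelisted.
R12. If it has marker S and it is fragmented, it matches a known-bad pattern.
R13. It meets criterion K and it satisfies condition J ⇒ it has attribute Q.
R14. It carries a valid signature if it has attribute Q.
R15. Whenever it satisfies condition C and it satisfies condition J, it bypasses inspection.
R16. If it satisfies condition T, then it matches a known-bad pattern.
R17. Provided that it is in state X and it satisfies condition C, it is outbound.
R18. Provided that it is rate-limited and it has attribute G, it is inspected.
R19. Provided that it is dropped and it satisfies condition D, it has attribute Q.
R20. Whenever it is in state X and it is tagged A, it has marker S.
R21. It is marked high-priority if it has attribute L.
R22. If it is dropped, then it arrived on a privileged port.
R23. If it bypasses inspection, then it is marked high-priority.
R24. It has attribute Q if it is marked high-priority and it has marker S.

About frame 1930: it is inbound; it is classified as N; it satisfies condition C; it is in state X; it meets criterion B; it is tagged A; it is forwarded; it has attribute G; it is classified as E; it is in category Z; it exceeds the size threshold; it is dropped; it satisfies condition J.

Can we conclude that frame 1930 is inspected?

By R10 (it has attribute G, it exceeds the size threshold): it satisfies condition T.
By R15 (it satisfies condition C, it satisfies condition J): it bypasses inspection.
By R16 (it satisfies condition T): it matches a known-bad pattern.
By R20 (it is in state X, it is tagged A): it has marker S.
By R22 (it is dropped): it arrived on a privileged port.
By R23 (it bypasses inspection): it is marked high-priority.
By R24 (it is marked high-priority, it has marker S): it has attribute Q.
By R6 (it matches a known-bad pattern, it arrived on a privileged port): it meets criterion Y.
By R14 (it has attribute Q): it carries a valid signature.
By R4 (it carries a valid signature, it meets criterion Y): it is inspected.

Yes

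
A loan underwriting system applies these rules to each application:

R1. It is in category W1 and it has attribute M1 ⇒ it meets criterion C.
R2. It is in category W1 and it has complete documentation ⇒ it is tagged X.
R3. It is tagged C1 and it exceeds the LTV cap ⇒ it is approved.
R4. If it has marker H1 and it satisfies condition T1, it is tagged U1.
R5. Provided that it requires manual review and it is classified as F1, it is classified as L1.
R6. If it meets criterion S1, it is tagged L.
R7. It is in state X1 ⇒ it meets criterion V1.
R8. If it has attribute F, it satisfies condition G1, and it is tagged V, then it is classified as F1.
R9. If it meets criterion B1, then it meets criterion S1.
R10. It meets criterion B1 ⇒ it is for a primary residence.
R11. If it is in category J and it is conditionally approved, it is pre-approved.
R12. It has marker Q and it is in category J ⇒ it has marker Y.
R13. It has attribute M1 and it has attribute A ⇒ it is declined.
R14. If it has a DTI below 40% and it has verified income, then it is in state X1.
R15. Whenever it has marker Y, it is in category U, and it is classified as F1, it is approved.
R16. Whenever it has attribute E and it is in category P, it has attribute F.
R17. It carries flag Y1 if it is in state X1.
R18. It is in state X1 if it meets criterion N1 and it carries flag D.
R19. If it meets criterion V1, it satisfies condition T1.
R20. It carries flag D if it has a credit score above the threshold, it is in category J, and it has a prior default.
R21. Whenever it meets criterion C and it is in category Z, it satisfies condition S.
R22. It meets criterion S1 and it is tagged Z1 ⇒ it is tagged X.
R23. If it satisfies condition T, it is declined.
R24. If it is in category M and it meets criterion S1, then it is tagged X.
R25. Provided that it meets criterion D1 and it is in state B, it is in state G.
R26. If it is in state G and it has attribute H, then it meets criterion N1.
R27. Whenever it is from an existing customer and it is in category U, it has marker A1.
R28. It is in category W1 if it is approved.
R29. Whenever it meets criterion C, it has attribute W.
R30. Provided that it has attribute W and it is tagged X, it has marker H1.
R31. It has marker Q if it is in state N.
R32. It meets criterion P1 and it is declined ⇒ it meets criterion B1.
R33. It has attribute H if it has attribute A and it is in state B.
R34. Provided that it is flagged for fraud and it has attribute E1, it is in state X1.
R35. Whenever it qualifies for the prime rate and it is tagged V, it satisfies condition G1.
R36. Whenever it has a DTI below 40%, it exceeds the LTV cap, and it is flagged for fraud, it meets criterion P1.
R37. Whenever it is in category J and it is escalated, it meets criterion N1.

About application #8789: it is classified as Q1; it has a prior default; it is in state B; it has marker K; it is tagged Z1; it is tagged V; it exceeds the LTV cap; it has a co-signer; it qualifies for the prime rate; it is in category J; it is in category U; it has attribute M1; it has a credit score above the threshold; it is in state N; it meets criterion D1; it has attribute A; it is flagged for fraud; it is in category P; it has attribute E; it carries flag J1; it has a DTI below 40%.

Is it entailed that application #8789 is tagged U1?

Yes

By R13 (it has attribute M1, it has attribute A): it is declined.
By R16 (it has attribute E, it is in category P): it has attribute F.
By R20 (it has a credit score above the threshold, it is in category J, it has a prior default): it carries flag D.
By R25 (it meets criterion D1, it is in state B): it is in state G.
By R31 (it is in state N): it has marker Q.
By R33 (it has attribute A, it is in state B): it has attribute H.
By R35 (it qualifies for the prime rate, it is tagged V): it satisfies condition G1.
By R36 (it has a DTI below 40%, it exceeds the LTV cap, it is flagged for fraud): it meets criterion P1.
By R8 (it has attribute F, it satisfies condition G1, it is tagged V): it is classified as F1.
By R12 (it has marker Q, it is in category J): it has marker Y.
By R15 (it has marker Y, it is in category U, it is classified as F1): it is approved.
By R26 (it is in state G, it has attribute H): it meets criterion N1.
By R28 (it is approved): it is in category W1.
By R32 (it meets criterion P1, it is declined): it meets criterion B1.
By R1 (it is in category W1, it has attribute M1): it meets criterion C.
By R9 (it meets criterion B1): it meets criterion S1.
By R18 (it meets criterion N1, it carries flag D): it is in state X1.
By R22 (it meets criterion S1, it is tagged Z1): it is tagged X.
By R29 (it meets criterion C): it has attribute W.
By R30 (it has attribute W, it is tagged X): it has marker H1.
By R7 (it is in state X1): it meets criterion V1.
By R19 (it meets criterion V1): it satisfies condition T1.
By R4 (it has marker H1, it satisfies condition T1): it is tagged U1.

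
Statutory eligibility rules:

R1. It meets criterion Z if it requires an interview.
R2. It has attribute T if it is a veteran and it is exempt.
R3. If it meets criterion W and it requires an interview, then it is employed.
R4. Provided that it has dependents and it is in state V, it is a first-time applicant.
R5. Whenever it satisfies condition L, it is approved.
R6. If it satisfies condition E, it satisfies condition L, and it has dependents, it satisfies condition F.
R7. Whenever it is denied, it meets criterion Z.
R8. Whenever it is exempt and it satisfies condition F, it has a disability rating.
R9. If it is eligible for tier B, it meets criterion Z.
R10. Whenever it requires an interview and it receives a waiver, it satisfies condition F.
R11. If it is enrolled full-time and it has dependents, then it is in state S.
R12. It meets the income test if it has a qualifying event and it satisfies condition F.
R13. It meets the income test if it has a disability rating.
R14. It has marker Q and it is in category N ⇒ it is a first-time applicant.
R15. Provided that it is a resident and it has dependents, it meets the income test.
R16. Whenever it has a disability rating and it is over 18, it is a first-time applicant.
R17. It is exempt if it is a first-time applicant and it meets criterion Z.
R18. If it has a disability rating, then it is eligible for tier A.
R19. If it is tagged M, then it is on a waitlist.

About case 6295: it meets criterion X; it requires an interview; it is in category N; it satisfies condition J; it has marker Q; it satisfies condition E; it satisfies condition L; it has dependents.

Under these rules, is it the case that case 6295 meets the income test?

Yes

By R1 (it requires an interview): it meets criterion Z.
By R6 (it satisfies condition E, it satisfies condition L, it has dependents): it satisfies condition F.
By R14 (it has marker Q, it is in category N): it is a first-time applicant.
By R17 (it is a first-time applicant, it meets criterion Z): it is exempt.
By R8 (it is exempt, it satisfies condition F): it has a disability rating.
By R13 (it has a disability rating): it meets the income test.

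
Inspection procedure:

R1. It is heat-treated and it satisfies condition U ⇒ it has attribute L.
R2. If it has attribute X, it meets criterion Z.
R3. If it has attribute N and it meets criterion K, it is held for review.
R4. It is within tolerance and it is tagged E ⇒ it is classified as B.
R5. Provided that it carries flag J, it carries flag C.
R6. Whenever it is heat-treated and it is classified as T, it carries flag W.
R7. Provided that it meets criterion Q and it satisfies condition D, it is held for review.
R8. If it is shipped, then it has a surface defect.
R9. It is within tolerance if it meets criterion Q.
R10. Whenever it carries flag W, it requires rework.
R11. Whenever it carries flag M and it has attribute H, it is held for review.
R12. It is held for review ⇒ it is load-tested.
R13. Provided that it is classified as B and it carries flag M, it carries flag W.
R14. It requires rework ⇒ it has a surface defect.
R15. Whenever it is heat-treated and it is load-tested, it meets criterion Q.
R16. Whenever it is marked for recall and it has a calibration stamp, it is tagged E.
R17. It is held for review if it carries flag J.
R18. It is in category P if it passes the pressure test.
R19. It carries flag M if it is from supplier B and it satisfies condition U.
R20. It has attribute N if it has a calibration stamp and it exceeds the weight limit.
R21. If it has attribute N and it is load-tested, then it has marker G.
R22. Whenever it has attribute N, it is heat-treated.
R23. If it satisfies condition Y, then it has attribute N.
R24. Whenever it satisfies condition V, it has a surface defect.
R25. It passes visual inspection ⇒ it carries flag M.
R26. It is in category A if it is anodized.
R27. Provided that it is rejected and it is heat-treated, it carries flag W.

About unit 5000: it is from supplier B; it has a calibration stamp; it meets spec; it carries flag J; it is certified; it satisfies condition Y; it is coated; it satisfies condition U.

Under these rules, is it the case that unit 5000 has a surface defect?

No

Forward chaining from the given facts derives: carries flag C, is held for review, carries flag M, has attribute N, is load-tested, has marker G, is heat-treated, has attribute L, meets criterion Q, is within tolerance.
Rules concluding "it has a surface defect": R8 needs "it is shipped"; R14 needs "it requires rework"; R24 needs "it satisfies condition V" — none of these are established.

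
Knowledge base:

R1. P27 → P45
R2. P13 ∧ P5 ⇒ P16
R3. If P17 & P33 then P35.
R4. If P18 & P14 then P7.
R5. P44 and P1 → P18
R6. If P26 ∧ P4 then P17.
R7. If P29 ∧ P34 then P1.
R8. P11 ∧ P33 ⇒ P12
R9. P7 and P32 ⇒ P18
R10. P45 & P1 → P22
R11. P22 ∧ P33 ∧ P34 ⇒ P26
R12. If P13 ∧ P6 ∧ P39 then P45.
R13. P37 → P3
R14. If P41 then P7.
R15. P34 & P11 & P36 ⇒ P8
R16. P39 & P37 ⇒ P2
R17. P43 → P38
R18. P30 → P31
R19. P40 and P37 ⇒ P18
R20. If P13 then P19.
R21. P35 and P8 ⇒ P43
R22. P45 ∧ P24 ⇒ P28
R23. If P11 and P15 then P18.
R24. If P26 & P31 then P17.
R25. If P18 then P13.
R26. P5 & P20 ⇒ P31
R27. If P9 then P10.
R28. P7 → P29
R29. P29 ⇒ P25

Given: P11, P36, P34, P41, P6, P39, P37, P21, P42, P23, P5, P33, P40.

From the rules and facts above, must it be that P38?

No

Forward chaining from the given facts derives: P12, P3, P7, P8, P2, P18, P13, P29, P25, P16, P1, P45, P19, P22, P26.
The only rule concluding P38 is R17, which needs P43; that is never established.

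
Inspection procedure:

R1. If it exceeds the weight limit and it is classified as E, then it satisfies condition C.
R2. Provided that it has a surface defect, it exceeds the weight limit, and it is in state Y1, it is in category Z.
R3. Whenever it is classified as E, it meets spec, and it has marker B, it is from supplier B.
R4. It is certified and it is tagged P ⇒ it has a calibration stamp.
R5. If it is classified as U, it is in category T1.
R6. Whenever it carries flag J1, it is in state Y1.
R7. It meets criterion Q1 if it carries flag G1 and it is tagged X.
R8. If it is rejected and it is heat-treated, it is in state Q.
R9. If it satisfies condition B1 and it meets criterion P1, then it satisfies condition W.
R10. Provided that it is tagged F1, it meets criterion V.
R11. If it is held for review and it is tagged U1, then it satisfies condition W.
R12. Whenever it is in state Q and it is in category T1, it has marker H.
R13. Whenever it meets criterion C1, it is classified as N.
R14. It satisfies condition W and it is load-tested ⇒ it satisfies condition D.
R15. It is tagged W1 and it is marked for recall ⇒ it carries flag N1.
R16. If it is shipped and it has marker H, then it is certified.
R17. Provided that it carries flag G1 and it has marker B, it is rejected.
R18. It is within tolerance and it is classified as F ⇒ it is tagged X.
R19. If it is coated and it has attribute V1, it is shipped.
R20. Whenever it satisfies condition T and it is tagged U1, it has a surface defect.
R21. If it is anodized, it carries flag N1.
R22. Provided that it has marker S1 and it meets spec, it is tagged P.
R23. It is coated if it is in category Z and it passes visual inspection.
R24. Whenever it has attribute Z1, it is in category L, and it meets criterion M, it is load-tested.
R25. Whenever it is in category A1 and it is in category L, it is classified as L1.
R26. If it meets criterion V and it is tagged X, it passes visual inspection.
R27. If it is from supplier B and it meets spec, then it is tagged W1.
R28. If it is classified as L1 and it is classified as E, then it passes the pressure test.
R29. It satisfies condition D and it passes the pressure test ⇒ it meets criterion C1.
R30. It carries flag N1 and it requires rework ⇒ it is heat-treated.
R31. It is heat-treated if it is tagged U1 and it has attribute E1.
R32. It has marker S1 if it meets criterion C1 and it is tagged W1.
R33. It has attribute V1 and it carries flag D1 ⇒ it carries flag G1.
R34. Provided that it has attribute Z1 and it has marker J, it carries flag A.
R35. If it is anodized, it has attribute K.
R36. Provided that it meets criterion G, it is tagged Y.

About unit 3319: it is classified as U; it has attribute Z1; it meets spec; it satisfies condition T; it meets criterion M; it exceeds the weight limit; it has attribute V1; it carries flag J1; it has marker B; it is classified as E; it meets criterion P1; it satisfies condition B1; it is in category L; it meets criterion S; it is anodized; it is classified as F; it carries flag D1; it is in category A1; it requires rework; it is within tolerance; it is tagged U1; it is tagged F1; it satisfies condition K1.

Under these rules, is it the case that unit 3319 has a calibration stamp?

By R3 (it is classified as E, it meets spec, it has marker B): it is from supplier B.
By R5 (it is classified as U): it is in category T1.
By R6 (it carries flag J1): it is in state Y1.
By R9 (it satisfies condition B1, it meets criterion P1): it satisfies condition W.
By R10 (it is tagged F1): it meets criterion V.
By R18 (it is within tolerance, it is classified as F): it is tagged X.
By R20 (it satisfies condition T, it is tagged U1): it has a surface defect.
By R21 (it is anodized): it carries flag N1.
By R24 (it has attribute Z1, it is in category L, it meets criterion M): it is load-tested.
By R25 (it is in category A1, it is in category L): it is classified as L1.
By R26 (it meets criterion V, it is tagged X): it passes visual inspection.
By R27 (it is from supplier B, it meets spec): it is tagged W1.
By R28 (it is classified as L1, it is classified as E): it passes the pressure test.
By R30 (it carries flag N1, it requires rework): it is heat-treated.
By R33 (it has attribute V1, it carries flag D1): it carries flag G1.
By R2 (it has a surface defect, it exceeds the weight limit, it is in state Y1): it is in category Z.
By R14 (it satisfies condition W, it is load-tested): it satisfies condition D.
By R17 (it carries flag G1, it has marker B): it is rejected.
By R23 (it is in category Z, it passes visual inspection): it is coated.
By R29 (it satisfies condition D, it passes the pressure test): it meets criterion C1.
By R32 (it meets criterion C1, it is tagged W1): it has marker S1.
By R8 (it is rejected, it is heat-treated): it is in state Q.
By R12 (it is in state Q, it is in category T1): it has marker H.
By R19 (it is coated, it has attribute V1): it is shipped.
By R22 (it has marker S1, it meets spec): it is tagged P.
By R16 (it is shipped, it has marker H): it is certified.
By R4 (it is certified, it is tagged P): it has a calibration stamp.

Yes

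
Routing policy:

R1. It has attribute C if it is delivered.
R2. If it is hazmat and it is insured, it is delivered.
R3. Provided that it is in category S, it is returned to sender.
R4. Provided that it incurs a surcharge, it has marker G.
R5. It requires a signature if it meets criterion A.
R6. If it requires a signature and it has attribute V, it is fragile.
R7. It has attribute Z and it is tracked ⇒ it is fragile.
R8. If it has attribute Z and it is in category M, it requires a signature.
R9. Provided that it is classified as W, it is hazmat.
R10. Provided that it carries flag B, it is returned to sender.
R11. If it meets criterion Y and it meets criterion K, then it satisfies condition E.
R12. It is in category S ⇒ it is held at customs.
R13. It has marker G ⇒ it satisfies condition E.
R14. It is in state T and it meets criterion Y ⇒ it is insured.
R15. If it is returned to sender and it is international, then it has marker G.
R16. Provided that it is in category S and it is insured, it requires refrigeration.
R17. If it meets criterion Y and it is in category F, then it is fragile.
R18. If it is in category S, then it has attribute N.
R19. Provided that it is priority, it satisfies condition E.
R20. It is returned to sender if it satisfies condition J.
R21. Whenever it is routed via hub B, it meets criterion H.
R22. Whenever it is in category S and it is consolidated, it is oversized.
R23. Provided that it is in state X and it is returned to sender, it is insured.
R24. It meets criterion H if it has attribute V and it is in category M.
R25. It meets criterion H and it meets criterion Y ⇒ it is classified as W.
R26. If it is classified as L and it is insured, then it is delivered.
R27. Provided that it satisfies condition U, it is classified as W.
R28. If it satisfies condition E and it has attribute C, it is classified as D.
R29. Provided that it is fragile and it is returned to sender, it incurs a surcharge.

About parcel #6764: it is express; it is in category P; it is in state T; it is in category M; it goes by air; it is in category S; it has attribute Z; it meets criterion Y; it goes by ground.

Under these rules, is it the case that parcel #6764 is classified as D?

Forward chaining from the given facts derives: is returned to sender, requires a signature, is held at customs, is insured, requires refrigeration, has attribute N.
The only rule concluding "it is classified as D" is R28, which needs "it satisfies condition E"; that is never established.

No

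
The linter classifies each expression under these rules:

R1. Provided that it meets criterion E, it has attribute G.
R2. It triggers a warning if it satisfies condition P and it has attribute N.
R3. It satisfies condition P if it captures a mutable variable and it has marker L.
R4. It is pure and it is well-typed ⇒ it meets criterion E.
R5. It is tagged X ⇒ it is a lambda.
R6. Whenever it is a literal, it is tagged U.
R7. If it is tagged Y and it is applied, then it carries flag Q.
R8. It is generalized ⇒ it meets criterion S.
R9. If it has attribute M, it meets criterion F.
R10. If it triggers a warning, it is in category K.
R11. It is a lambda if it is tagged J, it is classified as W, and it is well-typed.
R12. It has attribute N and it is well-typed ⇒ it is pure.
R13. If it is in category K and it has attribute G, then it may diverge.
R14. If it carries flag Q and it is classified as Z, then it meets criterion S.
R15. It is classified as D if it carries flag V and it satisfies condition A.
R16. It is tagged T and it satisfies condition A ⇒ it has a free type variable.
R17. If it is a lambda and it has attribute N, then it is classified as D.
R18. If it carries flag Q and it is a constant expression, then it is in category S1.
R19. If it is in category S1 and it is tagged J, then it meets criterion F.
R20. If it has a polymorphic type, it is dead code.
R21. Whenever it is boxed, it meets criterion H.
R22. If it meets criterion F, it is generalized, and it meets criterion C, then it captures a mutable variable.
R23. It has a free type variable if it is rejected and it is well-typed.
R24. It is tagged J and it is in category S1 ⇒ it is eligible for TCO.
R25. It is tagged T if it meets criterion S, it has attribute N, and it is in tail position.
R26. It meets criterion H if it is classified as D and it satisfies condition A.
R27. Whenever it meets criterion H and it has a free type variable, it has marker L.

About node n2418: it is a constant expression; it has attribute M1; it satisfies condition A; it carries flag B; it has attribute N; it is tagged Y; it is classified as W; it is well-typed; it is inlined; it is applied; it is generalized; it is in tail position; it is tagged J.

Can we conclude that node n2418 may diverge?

No

Forward chaining from the given facts derives: carries flag Q, meets criterion S, is a lambda, is pure, is classified as D, is in category S1, meets criterion F, is eligible for TCO, is tagged T, meets criterion H, meets criterion E, has a free type variable, has marker L, has attribute G.
The only rule concluding "it may diverge" is R13, which needs "it is in category K"; that is never established.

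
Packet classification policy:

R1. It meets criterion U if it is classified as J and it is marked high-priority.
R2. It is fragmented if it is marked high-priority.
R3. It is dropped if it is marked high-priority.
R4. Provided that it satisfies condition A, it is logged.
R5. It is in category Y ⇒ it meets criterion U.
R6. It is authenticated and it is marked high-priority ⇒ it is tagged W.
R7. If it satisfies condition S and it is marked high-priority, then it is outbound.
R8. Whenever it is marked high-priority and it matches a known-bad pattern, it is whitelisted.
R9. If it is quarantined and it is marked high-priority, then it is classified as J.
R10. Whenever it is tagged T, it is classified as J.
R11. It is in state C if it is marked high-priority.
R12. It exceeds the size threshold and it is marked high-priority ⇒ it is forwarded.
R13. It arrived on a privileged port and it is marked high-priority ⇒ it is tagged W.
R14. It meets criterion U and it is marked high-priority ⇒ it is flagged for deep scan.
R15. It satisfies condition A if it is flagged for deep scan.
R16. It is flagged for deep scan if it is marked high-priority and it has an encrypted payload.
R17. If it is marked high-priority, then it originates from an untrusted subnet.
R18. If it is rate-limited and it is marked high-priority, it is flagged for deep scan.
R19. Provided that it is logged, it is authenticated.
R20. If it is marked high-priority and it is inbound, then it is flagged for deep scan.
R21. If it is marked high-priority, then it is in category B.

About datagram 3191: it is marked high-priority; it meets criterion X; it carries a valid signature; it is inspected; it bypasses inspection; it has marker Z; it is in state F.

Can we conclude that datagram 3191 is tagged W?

Forward chaining from the given facts derives: is fragmented, is dropped, is in state C, originates from an untrusted subnet, is in category B.
Rules concluding "it is tagged W": R6 needs "it is authenticated"; R13 needs "it arrived on a privileged port" — none of these are established.

No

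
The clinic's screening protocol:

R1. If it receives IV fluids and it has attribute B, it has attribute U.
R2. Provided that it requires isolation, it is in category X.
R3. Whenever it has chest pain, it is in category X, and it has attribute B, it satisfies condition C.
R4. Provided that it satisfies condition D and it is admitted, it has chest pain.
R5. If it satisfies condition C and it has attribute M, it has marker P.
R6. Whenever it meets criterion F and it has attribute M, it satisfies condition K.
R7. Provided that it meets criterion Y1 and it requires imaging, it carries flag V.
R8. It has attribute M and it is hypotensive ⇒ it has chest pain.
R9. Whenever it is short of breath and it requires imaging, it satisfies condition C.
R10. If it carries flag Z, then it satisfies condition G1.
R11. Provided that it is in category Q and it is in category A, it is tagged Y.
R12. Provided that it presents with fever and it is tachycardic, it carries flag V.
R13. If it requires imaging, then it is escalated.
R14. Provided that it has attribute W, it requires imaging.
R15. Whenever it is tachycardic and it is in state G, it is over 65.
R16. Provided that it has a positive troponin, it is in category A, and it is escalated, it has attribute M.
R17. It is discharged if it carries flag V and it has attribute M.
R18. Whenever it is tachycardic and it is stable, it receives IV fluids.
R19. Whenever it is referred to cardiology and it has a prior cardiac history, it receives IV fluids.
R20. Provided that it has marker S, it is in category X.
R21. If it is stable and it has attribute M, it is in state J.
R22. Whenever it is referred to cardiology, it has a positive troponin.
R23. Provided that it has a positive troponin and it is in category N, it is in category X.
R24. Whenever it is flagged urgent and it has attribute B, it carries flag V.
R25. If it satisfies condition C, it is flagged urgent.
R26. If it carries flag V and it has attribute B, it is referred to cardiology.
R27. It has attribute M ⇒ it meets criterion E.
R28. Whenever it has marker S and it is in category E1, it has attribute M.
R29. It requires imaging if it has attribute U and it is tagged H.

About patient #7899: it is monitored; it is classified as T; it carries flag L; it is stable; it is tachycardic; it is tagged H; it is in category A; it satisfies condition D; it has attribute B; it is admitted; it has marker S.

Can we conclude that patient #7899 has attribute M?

By R4 (it satisfies condition D, it is admitted): it has chest pain.
By R18 (it is tachycardic, it is stable): it receives IV fluids.
By R20 (it has marker S): it is in category X.
By R1 (it receives IV fluids, it has attribute B): it has attribute U.
By R3 (it has chest pain, it is in category X, it has attribute B): it satisfies condition C.
By R25 (it satisfies condition C): it is flagged urgent.
By R29 (it has attribute U, it is tagged H): it requires imaging.
By R13 (it requires imaging): it is escalated.
By R24 (it is flagged urgent, it has attribute B): it carries flag V.
By R26 (it carries flag V, it has attribute B): it is referred to cardiology.
By R22 (it is referred to cardiology): it has a positive troponin.
By R16 (it has a positive troponin, it is in category A, it is escalated): it has attribute M.

Yes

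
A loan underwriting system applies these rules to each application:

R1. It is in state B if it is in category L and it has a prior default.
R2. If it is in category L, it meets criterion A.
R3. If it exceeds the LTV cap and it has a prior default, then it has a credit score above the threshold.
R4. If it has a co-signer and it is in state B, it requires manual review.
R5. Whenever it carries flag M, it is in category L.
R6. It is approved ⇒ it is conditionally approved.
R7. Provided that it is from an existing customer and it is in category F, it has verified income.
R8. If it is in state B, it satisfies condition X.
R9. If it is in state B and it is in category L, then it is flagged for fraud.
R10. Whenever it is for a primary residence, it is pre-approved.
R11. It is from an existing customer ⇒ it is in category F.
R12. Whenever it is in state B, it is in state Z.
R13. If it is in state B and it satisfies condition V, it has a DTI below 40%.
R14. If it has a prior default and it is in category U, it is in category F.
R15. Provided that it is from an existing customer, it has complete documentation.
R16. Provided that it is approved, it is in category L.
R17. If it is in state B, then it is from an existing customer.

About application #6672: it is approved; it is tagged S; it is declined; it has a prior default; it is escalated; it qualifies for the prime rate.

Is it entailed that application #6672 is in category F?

By R16 (it is approved): it is in category L.
By R1 (it is in category L, it has a prior default): it is in state B.
By R17 (it is in state B): it is from an existing customer.
By R11 (it is from an existing customer): it is in category F.

Yes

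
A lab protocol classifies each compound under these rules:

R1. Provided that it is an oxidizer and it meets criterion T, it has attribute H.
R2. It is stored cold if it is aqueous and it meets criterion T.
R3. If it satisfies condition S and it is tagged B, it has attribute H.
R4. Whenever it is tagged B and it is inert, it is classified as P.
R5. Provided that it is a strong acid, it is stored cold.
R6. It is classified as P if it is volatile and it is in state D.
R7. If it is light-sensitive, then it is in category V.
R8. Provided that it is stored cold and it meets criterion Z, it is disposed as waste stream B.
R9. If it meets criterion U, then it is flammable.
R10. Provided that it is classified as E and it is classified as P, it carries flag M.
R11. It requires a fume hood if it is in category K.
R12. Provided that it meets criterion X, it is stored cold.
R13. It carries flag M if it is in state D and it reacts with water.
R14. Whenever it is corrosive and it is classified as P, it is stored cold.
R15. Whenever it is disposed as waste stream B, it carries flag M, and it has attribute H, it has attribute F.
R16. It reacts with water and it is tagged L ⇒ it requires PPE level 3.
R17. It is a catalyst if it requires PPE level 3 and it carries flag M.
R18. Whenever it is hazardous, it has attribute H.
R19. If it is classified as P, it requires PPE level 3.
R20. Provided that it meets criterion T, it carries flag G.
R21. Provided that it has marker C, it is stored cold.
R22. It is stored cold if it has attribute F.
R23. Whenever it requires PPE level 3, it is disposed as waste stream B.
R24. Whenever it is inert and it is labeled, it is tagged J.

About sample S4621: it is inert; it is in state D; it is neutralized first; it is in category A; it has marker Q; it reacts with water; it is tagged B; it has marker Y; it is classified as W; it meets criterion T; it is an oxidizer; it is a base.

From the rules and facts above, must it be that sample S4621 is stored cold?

Yes

By R1 (it is an oxidizer, it meets criterion T): it has attribute H.
By R4 (it is tagged B, it is inert): it is classified as P.
By R13 (it is in state D, it reacts with water): it carries flag M.
By R19 (it is classified as P): it requires PPE level 3.
By R23 (it requires PPE level 3): it is disposed as waste stream B.
By R15 (it is disposed as waste stream B, it carries flag M, it has attribute H): it has attribute F.
By R22 (it has attribute F): it is stored cold.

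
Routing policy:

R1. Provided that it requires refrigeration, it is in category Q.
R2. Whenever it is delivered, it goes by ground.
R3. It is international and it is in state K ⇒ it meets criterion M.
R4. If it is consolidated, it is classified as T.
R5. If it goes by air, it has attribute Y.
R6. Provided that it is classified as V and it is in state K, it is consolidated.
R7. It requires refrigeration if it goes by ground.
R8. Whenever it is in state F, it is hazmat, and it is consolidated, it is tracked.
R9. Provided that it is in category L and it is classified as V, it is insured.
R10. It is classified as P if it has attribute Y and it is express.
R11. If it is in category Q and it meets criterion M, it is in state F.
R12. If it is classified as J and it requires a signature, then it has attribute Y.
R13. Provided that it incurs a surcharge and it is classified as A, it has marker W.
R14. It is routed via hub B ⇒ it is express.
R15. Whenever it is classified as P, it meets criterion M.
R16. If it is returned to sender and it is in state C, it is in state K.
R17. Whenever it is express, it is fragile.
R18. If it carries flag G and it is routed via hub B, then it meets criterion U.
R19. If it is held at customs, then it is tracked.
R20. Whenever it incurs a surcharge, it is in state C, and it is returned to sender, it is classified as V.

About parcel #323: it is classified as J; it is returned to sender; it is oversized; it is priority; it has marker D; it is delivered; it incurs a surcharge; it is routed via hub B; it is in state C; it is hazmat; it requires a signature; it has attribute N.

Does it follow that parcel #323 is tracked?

Yes

By R2 (it is delivered): it goes by ground.
By R7 (it goes by ground): it requires refrigeration.
By R12 (it is classified as J, it requires a signature): it has attribute Y.
By R14 (it is routed via hub B): it is express.
By R16 (it is returned to sender, it is in state C): it is in state K.
By R20 (it incurs a surcharge, it is in state C, it is returned to sender): it is classified as V.
By R1 (it requires refrigeration): it is in category Q.
By R6 (it is classified as V, it is in state K): it is consolidated.
By R10 (it has attribute Y, it is express): it is classified as P.
By R15 (it is classified as P): it meets criterion M.
By R11 (it is in category Q, it meets criterion M): it is in state F.
By R8 (it is in state F, it is hazmat, it is consolidated): it is tracked.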